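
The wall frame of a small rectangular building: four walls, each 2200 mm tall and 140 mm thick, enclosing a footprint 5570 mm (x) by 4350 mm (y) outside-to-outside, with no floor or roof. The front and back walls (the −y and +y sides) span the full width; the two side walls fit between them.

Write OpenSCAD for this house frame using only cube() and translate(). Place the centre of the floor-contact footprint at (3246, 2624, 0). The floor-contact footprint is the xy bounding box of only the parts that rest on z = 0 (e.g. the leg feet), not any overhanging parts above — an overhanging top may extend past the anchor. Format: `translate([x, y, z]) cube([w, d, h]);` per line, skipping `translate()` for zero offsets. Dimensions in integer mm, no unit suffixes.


translate([461, 449, 0]) cube([5570, 140, 2200]);
translate([461, 4659, 0]) cube([5570, 140, 2200]);
translate([461, 589, 0]) cube([140, 4070, 2200]);
translate([5891, 589, 0]) cube([140, 4070, 2200]);


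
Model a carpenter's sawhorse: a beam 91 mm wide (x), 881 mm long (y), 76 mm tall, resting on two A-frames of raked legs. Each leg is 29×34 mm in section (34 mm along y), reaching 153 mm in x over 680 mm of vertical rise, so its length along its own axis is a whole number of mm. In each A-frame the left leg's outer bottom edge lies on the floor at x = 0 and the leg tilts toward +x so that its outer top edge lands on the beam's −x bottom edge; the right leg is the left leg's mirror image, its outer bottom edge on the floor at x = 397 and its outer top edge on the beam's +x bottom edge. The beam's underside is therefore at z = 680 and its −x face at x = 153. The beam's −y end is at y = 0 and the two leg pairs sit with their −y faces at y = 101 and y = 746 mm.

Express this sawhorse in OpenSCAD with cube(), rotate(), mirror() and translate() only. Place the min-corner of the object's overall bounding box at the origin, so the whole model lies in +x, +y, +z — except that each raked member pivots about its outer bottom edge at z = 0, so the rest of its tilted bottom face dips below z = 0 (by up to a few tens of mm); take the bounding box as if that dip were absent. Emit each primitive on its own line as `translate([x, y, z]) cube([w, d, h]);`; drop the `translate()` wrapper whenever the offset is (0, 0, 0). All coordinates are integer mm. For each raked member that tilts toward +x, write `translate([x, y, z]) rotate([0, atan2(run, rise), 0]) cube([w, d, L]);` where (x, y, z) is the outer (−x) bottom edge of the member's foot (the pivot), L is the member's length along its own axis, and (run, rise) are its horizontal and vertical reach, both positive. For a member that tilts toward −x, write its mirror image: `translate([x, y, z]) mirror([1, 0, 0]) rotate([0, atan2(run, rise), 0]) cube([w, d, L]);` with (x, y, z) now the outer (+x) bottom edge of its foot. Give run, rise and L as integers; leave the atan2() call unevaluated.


translate([153, 0, 680]) cube([91, 881, 76]);
translate([0, 101, 0]) rotate([0, atan2(153, 680), 0]) cube([29, 34, 697]);
translate([397, 101, 0]) mirror([1, 0, 0]) rotate([0, atan2(153, 680), 0]) cube([29, 34, 697]);
translate([0, 746, 0]) rotate([0, atan2(153, 680), 0]) cube([29, 34, 697]);
translate([397, 746, 0]) mirror([1, 0, 0]) rotate([0, atan2(153, 680), 0]) cube([29, 34, 697]);


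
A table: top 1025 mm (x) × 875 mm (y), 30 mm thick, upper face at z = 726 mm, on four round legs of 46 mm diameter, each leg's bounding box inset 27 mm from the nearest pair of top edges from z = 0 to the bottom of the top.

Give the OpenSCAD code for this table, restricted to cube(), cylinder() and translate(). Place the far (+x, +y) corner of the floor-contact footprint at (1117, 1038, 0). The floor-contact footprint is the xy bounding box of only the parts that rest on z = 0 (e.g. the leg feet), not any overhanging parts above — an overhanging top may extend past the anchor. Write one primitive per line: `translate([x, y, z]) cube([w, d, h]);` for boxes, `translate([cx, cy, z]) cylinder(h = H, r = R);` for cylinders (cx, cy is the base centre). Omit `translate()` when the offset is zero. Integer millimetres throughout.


// leg_h = 726 - 30 = 696
translate([119, 190, 696]) cube([1025, 875, 30]);
translate([169, 240, 0]) cylinder(h = 696, r = 23);
translate([1094, 240, 0]) cylinder(h = 696, r = 23);
translate([169, 1015, 0]) cylinder(h = 696, r = 23);
translate([1094, 1015, 0]) cylinder(h = 696, r = 23);


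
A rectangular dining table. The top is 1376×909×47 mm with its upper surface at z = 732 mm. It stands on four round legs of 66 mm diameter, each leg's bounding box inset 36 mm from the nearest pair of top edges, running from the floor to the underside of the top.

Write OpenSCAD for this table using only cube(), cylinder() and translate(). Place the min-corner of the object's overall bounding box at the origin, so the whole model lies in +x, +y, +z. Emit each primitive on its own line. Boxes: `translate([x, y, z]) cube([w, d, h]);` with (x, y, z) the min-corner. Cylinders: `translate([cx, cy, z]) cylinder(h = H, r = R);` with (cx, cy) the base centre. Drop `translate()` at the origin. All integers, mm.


translate([0, 0, 685]) cube([1376, 909, 47]);
translate([69, 69, 0]) cylinder(h = 685, r = 33);
translate([1307, 69, 0]) cylinder(h = 685, r = 33);
translate([69, 840, 0]) cylinder(h = 685, r = 33);
translate([1307, 840, 0]) cylinder(h = 685, r = 33);


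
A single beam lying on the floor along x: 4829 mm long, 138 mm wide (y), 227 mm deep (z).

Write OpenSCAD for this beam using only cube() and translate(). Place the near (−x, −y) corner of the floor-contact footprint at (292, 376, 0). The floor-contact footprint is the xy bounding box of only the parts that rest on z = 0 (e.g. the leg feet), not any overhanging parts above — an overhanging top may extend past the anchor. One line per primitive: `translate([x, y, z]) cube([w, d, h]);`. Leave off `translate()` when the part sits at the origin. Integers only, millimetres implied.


translate([292, 376, 0]) cube([4829, 138, 227]);


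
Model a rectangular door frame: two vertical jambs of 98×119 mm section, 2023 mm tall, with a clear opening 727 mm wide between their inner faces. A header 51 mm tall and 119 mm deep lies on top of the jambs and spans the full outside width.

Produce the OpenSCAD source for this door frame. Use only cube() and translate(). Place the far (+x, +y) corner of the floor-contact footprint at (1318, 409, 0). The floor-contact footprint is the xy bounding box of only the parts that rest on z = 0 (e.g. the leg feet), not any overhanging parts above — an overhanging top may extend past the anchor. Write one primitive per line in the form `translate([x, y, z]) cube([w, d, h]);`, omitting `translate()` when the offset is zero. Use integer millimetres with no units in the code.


translate([395, 290, 0]) cube([98, 119, 2023]);
translate([1220, 290, 0]) cube([98, 119, 2023]);
translate([395, 290, 2023]) cube([923, 119, 51]);


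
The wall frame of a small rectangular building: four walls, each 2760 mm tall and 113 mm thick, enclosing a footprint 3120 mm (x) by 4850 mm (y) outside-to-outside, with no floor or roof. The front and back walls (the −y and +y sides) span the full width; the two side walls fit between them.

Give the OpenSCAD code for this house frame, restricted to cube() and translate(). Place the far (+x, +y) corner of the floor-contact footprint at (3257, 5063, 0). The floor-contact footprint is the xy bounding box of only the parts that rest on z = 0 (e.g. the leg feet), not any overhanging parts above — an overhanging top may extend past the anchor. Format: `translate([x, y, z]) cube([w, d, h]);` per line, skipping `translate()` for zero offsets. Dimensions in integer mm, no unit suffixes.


translate([137, 213, 0]) cube([3120, 113, 2760]);
translate([137, 4950, 0]) cube([3120, 113, 2760]);
translate([137, 326, 0]) cube([113, 4624, 2760]);
translate([3144, 326, 0]) cube([113, 4624, 2760]);


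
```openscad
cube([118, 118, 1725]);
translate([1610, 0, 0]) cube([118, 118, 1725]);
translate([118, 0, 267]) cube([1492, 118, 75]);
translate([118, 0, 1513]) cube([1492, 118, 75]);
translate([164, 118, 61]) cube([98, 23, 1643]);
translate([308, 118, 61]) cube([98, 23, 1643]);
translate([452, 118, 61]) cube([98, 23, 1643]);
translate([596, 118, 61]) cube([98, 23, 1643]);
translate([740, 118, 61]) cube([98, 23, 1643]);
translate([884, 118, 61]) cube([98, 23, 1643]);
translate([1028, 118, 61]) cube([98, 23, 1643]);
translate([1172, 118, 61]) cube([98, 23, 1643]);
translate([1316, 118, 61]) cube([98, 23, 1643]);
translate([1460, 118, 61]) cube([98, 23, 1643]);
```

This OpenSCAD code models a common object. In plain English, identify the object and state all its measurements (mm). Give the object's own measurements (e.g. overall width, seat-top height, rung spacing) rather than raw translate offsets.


A fence section. Two 118×118 mm posts, 1725 mm tall, stand on the floor with a clear span of 1492 mm between their inner faces. Two horizontal rails of 118×75 mm section span the gap between the posts with their undersides at z = 267 mm and z = 1513 mm, flush with the posts' −y face. 10 pickets, each 98 mm wide, 23 mm thick and 1643 mm tall, are fixed to the +y face of the rails with their bottoms at z = 61 mm, spaced across the span with a 46 mm gap after the −x post and between neighbouring pickets, with 52 mm left before the +x post.


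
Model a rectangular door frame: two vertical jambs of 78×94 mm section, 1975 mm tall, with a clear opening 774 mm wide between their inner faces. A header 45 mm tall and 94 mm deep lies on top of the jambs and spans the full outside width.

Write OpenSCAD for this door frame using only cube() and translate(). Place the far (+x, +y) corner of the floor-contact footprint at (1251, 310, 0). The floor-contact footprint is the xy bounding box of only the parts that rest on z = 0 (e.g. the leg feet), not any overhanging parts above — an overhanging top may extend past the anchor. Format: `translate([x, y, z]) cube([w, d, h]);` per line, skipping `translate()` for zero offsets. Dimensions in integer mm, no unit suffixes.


translate([321, 216, 0]) cube([78, 94, 1975]);
translate([1173, 216, 0]) cube([78, 94, 1975]);
translate([321, 216, 1975]) cube([930, 94, 45]);


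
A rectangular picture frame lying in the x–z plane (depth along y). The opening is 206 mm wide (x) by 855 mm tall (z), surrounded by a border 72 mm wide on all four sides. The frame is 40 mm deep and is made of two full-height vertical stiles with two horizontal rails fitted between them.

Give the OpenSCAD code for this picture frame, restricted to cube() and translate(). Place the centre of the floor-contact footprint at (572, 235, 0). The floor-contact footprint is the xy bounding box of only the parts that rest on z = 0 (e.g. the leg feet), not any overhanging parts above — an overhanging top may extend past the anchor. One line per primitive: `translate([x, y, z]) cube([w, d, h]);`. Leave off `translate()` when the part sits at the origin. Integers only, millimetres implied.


translate([397, 215, 0]) cube([72, 40, 999]);
translate([675, 215, 0]) cube([72, 40, 999]);
translate([469, 215, 0]) cube([206, 40, 72]);
translate([469, 215, 927]) cube([206, 40, 72]);


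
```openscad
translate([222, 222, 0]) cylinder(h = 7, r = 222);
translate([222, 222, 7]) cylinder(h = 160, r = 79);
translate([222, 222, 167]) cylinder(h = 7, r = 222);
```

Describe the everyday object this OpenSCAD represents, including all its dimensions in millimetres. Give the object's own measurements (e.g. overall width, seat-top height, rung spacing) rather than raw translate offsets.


A spool: two coaxial disc flanges of radius 222 mm and thickness 7 mm, joined by a core cylinder of radius 79 mm and height 160 mm. The lower flange rests on z = 0 and the three cylinders share a vertical axis.


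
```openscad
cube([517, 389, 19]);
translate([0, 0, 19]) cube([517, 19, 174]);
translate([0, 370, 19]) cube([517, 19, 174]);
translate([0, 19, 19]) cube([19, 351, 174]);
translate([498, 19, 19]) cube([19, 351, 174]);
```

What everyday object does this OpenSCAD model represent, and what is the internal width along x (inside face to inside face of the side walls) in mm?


An open box. The internal width is 479 mm.

A 517×389 base slab with four walls standing on it — an open box. The base is 517 mm wide and the walls are 19 mm thick, so the internal width is 517 − 2 × 19 = 479 mm.


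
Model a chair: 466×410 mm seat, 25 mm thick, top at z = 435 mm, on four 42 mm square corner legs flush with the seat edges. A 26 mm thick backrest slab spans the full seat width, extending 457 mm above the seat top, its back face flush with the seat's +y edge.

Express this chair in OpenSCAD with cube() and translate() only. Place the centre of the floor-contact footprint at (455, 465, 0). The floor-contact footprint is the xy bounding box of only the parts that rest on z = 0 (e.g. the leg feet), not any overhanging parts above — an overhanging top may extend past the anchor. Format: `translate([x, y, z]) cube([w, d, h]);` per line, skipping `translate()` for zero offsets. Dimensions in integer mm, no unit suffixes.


translate([222, 260, 410]) cube([466, 410, 25]);
translate([222, 260, 0]) cube([42, 42, 410]);
translate([646, 260, 0]) cube([42, 42, 410]);
translate([222, 628, 0]) cube([42, 42, 410]);
translate([646, 628, 0]) cube([42, 42, 410]);
translate([222, 644, 435]) cube([466, 26, 457]);


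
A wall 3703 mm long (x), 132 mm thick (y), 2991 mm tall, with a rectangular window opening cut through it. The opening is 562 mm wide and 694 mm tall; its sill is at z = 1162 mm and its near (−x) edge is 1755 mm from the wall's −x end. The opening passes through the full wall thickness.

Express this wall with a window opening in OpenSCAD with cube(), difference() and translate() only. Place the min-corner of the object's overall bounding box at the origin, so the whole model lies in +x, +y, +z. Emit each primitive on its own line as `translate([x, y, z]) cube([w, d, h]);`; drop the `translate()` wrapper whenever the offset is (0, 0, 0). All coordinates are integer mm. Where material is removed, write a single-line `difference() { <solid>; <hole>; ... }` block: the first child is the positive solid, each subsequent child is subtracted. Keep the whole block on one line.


difference() { cube([3703, 132, 2991]); translate([1755, 0, 1162]) cube([562, 132, 694]); }


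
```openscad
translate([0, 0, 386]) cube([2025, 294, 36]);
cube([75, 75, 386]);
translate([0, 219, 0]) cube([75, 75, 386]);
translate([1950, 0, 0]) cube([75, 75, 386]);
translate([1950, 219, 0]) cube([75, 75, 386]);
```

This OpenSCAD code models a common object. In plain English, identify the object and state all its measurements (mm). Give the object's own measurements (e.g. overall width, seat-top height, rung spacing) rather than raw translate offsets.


A bench: a 2025×294 mm seat slab, 36 mm thick, top at z = 422 mm, on four 75×75 mm square legs flush with the seat corners and standing on z = 0.


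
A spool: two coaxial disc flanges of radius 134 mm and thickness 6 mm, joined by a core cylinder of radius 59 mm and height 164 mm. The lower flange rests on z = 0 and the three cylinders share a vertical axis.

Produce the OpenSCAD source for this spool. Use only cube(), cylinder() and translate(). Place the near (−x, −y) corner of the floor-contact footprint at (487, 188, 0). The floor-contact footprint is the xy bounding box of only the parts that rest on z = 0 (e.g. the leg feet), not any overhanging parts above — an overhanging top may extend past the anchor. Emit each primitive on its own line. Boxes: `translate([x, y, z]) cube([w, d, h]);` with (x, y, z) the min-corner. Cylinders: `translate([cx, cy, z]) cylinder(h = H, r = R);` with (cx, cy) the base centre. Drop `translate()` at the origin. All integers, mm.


translate([621, 322, 0]) cylinder(h = 6, r = 134);
translate([621, 322, 6]) cylinder(h = 164, r = 59);
translate([621, 322, 170]) cylinder(h = 6, r = 134);


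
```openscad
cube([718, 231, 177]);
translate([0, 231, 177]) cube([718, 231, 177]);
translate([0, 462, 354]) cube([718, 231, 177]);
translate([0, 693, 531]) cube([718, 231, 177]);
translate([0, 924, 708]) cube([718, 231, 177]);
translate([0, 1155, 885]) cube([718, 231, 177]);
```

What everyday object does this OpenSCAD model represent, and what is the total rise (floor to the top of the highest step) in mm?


A staircase. The total rise is 1062 mm.

6 identical blocks, each offset up and back from the previous — a staircase. Each step is 177 mm tall and there are 6 of them, so the total rise is 6 × 177 = 1062 mm.


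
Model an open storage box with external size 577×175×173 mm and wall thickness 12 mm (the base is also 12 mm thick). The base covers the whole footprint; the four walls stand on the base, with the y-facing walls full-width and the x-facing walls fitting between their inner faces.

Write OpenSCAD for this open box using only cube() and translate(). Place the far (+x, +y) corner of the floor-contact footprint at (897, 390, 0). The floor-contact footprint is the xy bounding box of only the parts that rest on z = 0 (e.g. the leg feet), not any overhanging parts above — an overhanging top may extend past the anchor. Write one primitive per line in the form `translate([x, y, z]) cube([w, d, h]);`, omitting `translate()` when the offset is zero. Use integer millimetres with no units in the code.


translate([320, 215, 0]) cube([577, 175, 12]);
translate([320, 215, 12]) cube([577, 12, 161]);
translate([320, 378, 12]) cube([577, 12, 161]);
translate([320, 227, 12]) cube([12, 151, 161]);
translate([885, 227, 12]) cube([12, 151, 161]);


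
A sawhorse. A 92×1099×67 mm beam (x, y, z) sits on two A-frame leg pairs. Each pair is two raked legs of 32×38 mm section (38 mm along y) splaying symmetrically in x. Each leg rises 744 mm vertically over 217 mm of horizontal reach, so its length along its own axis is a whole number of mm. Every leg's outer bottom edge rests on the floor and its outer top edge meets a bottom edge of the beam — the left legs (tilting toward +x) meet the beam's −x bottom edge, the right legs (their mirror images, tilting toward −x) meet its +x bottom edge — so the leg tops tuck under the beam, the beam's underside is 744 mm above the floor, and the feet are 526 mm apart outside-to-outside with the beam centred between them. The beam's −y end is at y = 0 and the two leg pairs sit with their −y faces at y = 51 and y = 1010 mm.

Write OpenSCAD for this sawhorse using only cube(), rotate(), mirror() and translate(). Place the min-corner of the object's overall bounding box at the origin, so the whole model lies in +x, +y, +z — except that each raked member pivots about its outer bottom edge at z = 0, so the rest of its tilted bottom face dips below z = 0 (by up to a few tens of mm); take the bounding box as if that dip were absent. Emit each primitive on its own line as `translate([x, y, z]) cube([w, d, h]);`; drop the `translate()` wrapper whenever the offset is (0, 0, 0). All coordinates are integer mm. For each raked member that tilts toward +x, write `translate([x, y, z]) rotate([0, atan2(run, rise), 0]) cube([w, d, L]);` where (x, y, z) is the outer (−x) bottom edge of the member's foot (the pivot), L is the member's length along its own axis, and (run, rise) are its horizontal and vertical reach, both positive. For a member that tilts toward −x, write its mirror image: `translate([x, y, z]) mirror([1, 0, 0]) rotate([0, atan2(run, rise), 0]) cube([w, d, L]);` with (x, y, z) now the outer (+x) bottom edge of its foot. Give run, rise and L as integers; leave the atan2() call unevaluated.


translate([217, 0, 744]) cube([92, 1099, 67]);
translate([0, 51, 0]) rotate([0, atan2(217, 744), 0]) cube([32, 38, 775]);
translate([526, 51, 0]) mirror([1, 0, 0]) rotate([0, atan2(217, 744), 0]) cube([32, 38, 775]);
translate([0, 1010, 0]) rotate([0, atan2(217, 744), 0]) cube([32, 38, 775]);
translate([526, 1010, 0]) mirror([1, 0, 0]) rotate([0, atan2(217, 744), 0]) cube([32, 38, 775]);


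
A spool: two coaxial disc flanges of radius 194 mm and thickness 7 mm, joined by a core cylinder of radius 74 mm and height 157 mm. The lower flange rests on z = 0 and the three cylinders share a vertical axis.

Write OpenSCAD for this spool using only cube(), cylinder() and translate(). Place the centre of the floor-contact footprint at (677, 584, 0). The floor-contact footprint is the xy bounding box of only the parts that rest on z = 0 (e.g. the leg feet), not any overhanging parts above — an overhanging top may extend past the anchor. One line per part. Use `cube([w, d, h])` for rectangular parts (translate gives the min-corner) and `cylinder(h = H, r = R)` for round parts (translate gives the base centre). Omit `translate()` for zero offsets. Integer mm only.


translate([677, 584, 0]) cylinder(h = 7, r = 194);
translate([677, 584, 7]) cylinder(h = 157, r = 74);
translate([677, 584, 164]) cylinder(h = 7, r = 194);


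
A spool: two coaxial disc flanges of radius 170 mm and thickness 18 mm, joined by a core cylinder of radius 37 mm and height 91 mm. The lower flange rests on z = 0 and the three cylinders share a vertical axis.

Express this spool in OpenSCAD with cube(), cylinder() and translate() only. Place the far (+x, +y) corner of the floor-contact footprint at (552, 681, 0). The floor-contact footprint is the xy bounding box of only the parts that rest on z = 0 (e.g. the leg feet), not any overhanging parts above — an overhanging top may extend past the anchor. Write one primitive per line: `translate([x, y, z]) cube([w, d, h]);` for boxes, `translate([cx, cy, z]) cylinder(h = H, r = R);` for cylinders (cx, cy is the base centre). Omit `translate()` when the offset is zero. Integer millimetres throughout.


translate([382, 511, 0]) cylinder(h = 18, r = 170);
translate([382, 511, 18]) cylinder(h = 91, r = 37);
translate([382, 511, 109]) cylinder(h = 18, r = 170);


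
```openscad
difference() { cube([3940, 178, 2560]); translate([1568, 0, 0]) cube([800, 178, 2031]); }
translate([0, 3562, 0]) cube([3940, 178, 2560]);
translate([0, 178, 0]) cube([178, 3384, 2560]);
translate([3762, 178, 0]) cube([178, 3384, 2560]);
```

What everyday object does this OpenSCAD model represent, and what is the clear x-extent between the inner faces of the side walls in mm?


A single room. The interior width is 3584 mm.

Four walls enclosing a rectangle with a door in the front wall — a room. Outside width 3940 minus two 178 mm walls gives 3584 mm.


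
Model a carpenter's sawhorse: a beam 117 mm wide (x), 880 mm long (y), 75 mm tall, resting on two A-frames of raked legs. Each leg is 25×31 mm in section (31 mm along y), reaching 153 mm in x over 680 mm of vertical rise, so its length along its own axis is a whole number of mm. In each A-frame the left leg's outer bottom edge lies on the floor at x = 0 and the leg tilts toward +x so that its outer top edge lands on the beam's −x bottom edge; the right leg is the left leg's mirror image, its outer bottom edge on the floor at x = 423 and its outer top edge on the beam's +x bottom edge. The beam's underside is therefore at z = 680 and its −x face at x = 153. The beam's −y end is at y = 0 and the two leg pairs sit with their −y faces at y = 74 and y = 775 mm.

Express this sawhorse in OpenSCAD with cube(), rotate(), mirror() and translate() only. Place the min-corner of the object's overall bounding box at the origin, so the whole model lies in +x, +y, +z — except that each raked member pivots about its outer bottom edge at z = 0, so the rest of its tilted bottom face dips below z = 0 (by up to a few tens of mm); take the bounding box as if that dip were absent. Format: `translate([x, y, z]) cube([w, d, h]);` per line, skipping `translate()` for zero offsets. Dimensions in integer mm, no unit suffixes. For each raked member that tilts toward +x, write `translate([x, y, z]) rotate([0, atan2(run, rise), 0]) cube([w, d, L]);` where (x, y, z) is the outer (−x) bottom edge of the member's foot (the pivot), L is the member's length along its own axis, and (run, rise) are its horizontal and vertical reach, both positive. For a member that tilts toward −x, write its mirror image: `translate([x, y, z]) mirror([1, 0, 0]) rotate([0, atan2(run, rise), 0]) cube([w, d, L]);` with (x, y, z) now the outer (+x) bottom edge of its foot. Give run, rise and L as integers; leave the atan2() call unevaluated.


translate([153, 0, 680]) cube([117, 880, 75]);
translate([0, 74, 0]) rotate([0, atan2(153, 680), 0]) cube([25, 31, 697]);
translate([423, 74, 0]) mirror([1, 0, 0]) rotate([0, atan2(153, 680), 0]) cube([25, 31, 697]);
translate([0, 775, 0]) rotate([0, atan2(153, 680), 0]) cube([25, 31, 697]);
translate([423, 775, 0]) mirror([1, 0, 0]) rotate([0, atan2(153, 680), 0]) cube([25, 31, 697]);


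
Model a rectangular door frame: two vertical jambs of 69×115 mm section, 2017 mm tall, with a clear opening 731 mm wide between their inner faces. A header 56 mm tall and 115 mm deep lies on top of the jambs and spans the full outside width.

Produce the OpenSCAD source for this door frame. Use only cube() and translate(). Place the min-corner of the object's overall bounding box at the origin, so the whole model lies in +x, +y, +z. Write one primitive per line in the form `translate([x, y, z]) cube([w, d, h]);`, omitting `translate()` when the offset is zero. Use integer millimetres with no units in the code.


cube([69, 115, 2017]);
translate([800, 0, 0]) cube([69, 115, 2017]);
translate([0, 0, 2017]) cube([869, 115, 56]);


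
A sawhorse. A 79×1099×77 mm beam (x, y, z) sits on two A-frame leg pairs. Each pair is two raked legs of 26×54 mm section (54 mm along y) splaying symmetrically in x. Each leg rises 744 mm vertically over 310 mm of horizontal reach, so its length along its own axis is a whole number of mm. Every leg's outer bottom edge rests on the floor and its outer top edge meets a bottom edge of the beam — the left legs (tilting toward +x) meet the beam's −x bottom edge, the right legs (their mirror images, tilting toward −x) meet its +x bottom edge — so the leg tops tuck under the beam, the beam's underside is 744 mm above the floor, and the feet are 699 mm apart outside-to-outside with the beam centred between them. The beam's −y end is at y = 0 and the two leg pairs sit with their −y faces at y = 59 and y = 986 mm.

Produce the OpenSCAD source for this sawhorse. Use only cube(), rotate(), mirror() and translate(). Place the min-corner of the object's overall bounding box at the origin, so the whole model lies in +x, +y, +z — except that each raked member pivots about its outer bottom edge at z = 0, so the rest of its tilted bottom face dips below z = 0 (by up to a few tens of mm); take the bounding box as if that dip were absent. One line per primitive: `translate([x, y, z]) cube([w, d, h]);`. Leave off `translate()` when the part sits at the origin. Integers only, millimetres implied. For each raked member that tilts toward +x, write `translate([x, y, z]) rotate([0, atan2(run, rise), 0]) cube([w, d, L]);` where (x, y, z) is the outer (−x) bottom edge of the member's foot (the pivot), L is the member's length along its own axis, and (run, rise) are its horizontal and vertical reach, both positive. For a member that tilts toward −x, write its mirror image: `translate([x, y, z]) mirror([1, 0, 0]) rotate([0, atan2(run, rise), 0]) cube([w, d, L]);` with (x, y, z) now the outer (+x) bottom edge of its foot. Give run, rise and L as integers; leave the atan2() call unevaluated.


translate([310, 0, 744]) cube([79, 1099, 77]);
translate([0, 59, 0]) rotate([0, atan2(310, 744), 0]) cube([26, 54, 806]);
translate([699, 59, 0]) mirror([1, 0, 0]) rotate([0, atan2(310, 744), 0]) cube([26, 54, 806]);
translate([0, 986, 0]) rotate([0, atan2(310, 744), 0]) cube([26, 54, 806]);
translate([699, 986, 0]) mirror([1, 0, 0]) rotate([0, atan2(310, 744), 0]) cube([26, 54, 806]);


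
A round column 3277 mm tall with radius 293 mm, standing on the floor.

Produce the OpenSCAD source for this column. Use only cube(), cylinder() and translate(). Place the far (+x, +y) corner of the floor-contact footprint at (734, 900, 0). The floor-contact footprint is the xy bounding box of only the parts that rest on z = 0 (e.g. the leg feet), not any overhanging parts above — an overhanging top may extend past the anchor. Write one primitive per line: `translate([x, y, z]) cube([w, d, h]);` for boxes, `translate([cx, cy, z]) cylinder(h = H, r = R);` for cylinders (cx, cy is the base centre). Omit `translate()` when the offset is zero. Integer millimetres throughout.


translate([441, 607, 0]) cylinder(h = 3277, r = 293);


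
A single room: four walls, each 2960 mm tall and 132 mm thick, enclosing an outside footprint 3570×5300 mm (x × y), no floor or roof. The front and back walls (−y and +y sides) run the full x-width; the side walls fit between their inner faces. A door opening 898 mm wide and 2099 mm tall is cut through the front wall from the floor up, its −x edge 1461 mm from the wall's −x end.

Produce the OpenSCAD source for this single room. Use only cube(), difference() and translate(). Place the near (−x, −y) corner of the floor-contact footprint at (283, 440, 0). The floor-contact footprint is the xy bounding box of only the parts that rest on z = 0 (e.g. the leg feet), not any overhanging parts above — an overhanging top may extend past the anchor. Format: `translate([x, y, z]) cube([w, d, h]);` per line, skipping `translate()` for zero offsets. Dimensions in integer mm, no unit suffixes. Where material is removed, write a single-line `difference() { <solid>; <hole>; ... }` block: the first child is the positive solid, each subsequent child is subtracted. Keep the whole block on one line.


difference() { translate([283, 440, 0]) cube([3570, 132, 2960]); translate([1744, 440, 0]) cube([898, 132, 2099]); }
translate([283, 5608, 0]) cube([3570, 132, 2960]);
translate([283, 572, 0]) cube([132, 5036, 2960]);
translate([3721, 572, 0]) cube([132, 5036, 2960]);


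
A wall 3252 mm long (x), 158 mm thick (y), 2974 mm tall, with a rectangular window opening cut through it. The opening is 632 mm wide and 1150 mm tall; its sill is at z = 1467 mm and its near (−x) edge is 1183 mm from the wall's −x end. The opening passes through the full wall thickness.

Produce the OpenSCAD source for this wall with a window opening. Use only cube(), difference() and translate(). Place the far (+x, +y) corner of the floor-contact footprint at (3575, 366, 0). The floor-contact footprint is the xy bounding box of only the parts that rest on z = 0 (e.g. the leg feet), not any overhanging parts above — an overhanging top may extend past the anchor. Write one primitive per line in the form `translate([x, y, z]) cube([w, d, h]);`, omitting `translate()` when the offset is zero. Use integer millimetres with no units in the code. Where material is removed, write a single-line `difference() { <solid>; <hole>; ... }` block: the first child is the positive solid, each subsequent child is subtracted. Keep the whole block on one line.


difference() { translate([323, 208, 0]) cube([3252, 158, 2974]); translate([1506, 208, 1467]) cube([632, 158, 1150]); }


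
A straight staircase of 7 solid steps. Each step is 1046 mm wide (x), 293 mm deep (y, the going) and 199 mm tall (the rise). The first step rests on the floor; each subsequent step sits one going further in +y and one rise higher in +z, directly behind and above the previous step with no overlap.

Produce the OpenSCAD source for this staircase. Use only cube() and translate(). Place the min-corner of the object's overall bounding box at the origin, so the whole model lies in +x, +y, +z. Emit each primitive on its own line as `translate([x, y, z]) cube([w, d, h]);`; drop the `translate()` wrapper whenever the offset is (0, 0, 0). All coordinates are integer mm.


cube([1046, 293, 199]);
translate([0, 293, 199]) cube([1046, 293, 199]);
translate([0, 586, 398]) cube([1046, 293, 199]);
translate([0, 879, 597]) cube([1046, 293, 199]);
translate([0, 1172, 796]) cube([1046, 293, 199]);
translate([0, 1465, 995]) cube([1046, 293, 199]);
translate([0, 1758, 1194]) cube([1046, 293, 199]);


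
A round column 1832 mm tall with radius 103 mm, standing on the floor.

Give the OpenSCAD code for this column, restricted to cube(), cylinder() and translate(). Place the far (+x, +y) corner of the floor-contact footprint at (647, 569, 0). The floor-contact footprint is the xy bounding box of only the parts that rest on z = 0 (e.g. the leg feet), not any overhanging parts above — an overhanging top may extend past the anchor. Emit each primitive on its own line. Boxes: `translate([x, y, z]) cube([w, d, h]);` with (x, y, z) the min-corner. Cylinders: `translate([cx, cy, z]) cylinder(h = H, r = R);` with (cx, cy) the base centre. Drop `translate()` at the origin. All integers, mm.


translate([544, 466, 0]) cylinder(h = 1832, r = 103);


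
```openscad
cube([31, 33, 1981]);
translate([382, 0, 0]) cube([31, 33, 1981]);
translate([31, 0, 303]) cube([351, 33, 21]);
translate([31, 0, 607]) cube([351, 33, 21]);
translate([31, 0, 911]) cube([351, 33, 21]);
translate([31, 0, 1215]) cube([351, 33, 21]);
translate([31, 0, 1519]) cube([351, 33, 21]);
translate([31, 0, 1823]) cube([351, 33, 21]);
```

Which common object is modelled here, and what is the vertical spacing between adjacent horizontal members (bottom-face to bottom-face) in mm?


A ladder. The rung spacing is 304 mm.

Two tall 31×33 posts with 6 short bars between them — a ladder. Adjacent rungs sit at z = 303 and z = 607, so the spacing is 607 − 303 = 304 mm.


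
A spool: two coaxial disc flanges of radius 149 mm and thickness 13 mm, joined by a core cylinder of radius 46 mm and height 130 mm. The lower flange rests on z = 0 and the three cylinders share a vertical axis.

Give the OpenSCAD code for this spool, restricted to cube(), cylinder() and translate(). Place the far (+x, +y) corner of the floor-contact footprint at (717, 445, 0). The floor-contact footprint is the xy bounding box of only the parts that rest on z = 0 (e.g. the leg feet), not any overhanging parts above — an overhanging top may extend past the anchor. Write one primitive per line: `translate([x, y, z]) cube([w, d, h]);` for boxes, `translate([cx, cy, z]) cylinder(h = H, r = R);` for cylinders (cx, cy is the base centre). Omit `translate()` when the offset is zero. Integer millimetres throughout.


translate([568, 296, 0]) cylinder(h = 13, r = 149);
translate([568, 296, 13]) cylinder(h = 130, r = 46);
translate([568, 296, 143]) cylinder(h = 13, r = 149);


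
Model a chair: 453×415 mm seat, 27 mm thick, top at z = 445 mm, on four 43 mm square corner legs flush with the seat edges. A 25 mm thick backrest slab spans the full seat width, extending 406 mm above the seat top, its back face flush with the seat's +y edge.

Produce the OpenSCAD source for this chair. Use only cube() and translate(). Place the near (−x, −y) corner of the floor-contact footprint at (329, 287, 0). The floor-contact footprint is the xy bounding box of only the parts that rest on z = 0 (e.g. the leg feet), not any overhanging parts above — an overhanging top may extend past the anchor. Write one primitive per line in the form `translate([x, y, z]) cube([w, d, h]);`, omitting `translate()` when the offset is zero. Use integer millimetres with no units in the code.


// leg_h = 445 - 27 = 418
translate([329, 287, 418]) cube([453, 415, 27]);
translate([329, 287, 0]) cube([43, 43, 418]);
translate([739, 287, 0]) cube([43, 43, 418]);
translate([329, 659, 0]) cube([43, 43, 418]);
translate([739, 659, 0]) cube([43, 43, 418]);
translate([329, 677, 445]) cube([453, 25, 406]);


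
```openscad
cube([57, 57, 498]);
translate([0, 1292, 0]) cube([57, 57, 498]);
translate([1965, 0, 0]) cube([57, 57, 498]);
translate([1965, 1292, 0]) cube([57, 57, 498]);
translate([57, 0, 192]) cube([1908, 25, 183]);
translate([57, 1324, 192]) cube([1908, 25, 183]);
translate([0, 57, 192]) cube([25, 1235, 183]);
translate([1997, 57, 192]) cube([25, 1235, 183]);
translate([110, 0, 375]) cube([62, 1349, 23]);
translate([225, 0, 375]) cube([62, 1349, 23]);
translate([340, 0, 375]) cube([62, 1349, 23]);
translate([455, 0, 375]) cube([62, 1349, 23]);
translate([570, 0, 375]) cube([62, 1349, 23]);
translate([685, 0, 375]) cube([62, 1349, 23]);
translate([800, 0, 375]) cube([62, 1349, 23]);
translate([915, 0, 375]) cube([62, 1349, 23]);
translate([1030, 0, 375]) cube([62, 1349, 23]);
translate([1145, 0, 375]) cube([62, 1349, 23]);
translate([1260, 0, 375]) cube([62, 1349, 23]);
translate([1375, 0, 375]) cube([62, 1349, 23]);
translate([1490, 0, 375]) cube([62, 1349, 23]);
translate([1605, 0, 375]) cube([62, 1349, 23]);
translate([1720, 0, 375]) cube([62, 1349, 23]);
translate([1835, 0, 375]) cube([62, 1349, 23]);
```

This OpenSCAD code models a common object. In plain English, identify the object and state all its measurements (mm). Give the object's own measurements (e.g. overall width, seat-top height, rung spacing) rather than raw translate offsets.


A bed frame 2022 mm long (x) by 1349 mm wide (y). Four 57×57 mm corner posts, 498 mm tall, at the corners of the footprint. Four rails of 25 mm thickness and 183 mm height run between adjacent posts with their undersides at z = 192 mm, their outer faces flush with the outside of the frame (the two x-running rails run between the posts' inner faces; the two y-running rails run between the posts' inner faces). 16 slats, each 62 mm wide (x) and 23 mm thick, lie across the top of the two x-running rails, running the full 1349 mm width of the frame in y; along x they sit between the end posts with a 53 mm gap after the −x posts and between neighbouring slats, leaving 68 mm before the +x posts.


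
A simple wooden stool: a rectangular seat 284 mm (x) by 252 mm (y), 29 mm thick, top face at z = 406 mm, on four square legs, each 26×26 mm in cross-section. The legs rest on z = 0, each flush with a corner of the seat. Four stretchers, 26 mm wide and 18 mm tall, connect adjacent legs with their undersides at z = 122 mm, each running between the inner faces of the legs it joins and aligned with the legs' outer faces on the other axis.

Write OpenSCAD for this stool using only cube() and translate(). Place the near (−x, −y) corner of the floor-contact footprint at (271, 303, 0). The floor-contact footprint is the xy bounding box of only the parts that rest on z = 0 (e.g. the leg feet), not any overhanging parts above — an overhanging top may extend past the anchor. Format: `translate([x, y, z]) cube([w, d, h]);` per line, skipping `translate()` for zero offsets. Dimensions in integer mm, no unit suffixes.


translate([271, 303, 377]) cube([284, 252, 29]);
translate([271, 303, 0]) cube([26, 26, 377]);
translate([529, 303, 0]) cube([26, 26, 377]);
translate([271, 529, 0]) cube([26, 26, 377]);
translate([529, 529, 0]) cube([26, 26, 377]);
translate([297, 303, 122]) cube([232, 26, 18]);
translate([297, 529, 122]) cube([232, 26, 18]);
translate([271, 329, 122]) cube([26, 200, 18]);
translate([529, 329, 122]) cube([26, 200, 18]);


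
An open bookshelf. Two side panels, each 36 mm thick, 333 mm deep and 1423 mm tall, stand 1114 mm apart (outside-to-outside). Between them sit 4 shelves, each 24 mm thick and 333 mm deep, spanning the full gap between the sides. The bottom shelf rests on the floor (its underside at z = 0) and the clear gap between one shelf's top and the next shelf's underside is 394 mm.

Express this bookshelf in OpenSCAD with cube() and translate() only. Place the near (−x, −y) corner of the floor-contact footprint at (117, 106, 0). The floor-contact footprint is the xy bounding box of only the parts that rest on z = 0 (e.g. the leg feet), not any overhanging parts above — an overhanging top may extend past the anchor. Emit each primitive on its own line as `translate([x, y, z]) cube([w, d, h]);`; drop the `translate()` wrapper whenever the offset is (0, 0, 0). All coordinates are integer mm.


translate([117, 106, 0]) cube([36, 333, 1423]);
translate([1195, 106, 0]) cube([36, 333, 1423]);
translate([153, 106, 0]) cube([1042, 333, 24]);
translate([153, 106, 418]) cube([1042, 333, 24]);
translate([153, 106, 836]) cube([1042, 333, 24]);
translate([153, 106, 1254]) cube([1042, 333, 24]);
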